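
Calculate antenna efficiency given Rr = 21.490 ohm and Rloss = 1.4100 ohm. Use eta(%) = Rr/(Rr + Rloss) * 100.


eta = 21.490 / (21.490 + 1.4100) * 100 = 93.84%

93.84%


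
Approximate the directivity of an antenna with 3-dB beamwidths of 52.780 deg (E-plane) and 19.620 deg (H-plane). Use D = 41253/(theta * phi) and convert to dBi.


D_linear = 41253 / (52.780 * 19.620) = 39.83705
D_dBi = 10 * log10(39.83705) = 16.00 dBi

16.00 dBi


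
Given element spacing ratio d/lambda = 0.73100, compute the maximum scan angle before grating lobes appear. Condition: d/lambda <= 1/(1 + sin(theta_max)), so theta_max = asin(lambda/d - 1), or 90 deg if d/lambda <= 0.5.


lambda/d - 1 = 1/0.73100 - 1 = 0.3679891
theta_max = asin(0.3679891) = 21.59 deg

21.59 deg


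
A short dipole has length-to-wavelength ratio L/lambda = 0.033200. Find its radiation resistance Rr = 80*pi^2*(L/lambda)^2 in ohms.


Rr = 80 * pi^2 * (0.033200)^2 = 80 * 9.869604 * 1.102240e-03 = 0.8703 ohm

0.8703 ohm


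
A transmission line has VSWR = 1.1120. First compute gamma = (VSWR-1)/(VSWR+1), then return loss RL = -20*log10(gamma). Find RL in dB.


gamma = (1.1120 - 1) / (1.1120 + 1) = 0.05303030
RL = -20 * log10(0.05303030) = 25.51 dB

25.51 dB


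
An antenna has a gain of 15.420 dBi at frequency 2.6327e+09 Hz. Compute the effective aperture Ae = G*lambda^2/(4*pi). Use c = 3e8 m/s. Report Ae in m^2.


lambda = c / f = 3.0000e+08 / 2.6327e+09 = 0.1139515 m
G_linear = 10^(15.420/10) = 34.83373
Ae = G_linear * lambda^2 / (4*pi) = 34.83373 * 0.1139515^2 / (4*pi) = 0.03599 m^2

0.03599 m^2


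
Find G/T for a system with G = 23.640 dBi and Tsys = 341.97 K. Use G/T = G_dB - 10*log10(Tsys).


G/T = 23.640 - 10*log10(341.97) = 23.640 - 25.33988 = -1.700 dB/K

-1.700 dB/K


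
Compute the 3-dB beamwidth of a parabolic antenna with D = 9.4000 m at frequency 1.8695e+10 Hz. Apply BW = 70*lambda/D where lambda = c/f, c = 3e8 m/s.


lambda = c / f = 3.0000e+08 / 1.8695e+10 = 0.01604707 m
BW = 70 * 0.01604707 / 9.4000 = 0.1195 deg

0.1195 deg


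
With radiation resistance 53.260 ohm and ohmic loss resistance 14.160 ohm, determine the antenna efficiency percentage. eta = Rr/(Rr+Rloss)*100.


eta = 53.260 / (53.260 + 14.160) * 100 = 79.00%

79.00%


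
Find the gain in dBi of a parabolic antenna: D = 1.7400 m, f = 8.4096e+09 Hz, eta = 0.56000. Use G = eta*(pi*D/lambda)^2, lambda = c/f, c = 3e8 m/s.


lambda = c / f = 3.0000e+08 / 8.4096e+09 = 0.03567352 m
G_linear = 0.56000 * (pi * 1.7400 / 0.03567352)^2 = 13149.05
G_dBi = 10 * log10(13149.05) = 41.19 dBi

41.19 dBi


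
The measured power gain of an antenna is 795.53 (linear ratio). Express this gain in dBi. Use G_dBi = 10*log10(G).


G_dBi = 10 * log10(795.53) = 29.01 dBi

29.01 dBi


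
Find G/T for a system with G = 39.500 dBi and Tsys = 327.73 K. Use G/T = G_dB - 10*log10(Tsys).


G/T = 39.500 - 10*log10(327.73) = 39.500 - 25.15516 = 14.34 dB/K

14.34 dB/K


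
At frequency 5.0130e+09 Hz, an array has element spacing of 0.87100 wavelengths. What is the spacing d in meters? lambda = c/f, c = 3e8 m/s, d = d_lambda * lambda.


lambda = c / f = 3.0000e+08 / 5.0130e+09 = 0.05984440 m
d = 0.87100 * 0.05984440 = 0.05212 m

0.05212 m


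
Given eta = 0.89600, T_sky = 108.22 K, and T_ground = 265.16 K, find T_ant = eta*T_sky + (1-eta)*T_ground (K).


T_ant = 0.89600 * 108.22 + (1 - 0.89600) * 265.16 = 124.5 K

124.5 K


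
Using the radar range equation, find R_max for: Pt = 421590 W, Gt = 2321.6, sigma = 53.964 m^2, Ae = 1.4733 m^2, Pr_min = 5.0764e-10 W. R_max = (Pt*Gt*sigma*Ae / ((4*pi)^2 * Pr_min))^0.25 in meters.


R^4 = 421590*2321.6*53.964*1.4733 / ((4*pi)^2 * 5.0764e-10) = 9.707278e+17
R_max = 9.707278e+17^0.25 = 31389 m

31389 m


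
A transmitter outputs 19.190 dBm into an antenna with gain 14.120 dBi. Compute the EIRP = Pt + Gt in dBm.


EIRP = Pt + Gt = 19.190 + 14.120 = 33.31 dBm

33.31 dBm


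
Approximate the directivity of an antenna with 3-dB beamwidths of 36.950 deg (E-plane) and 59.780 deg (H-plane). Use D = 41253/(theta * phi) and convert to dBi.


D_linear = 41253 / (36.950 * 59.780) = 18.67606
D_dBi = 10 * log10(18.67606) = 12.71 dBi

12.71 dBi


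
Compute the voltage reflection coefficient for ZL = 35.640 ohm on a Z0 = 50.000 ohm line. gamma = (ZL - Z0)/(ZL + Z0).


gamma = (35.640 - 50.000) / (35.640 + 50.000) = -0.1677

-0.1677


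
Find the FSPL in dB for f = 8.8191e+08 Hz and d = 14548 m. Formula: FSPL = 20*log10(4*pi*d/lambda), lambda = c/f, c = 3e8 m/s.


lambda = c / f = 3.0000e+08 / 8.8191e+08 = 0.3401708 m
FSPL = 20 * log10(4*pi*14548/0.3401708) = 114.6 dB

114.6 dB


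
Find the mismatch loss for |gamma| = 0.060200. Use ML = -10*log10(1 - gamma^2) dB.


ML = -10 * log10(1 - 0.060200^2) = -10 * log10(0.99637596) = 0.01577 dB

0.01577 dB


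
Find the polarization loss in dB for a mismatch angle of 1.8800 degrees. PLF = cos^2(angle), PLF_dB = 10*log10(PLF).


PLF_linear = cos^2(1.8800 deg) = 0.9989237
PLF_dB = 10 * log10(0.9989237) = -4.677e-03 dB

-4.677e-03 dB


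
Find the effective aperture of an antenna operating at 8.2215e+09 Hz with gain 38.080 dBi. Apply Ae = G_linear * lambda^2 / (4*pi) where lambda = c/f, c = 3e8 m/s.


lambda = c / f = 3.0000e+08 / 8.2215e+09 = 0.03648969 m
G_linear = 10^(38.080/10) = 6426.877
Ae = G_linear * lambda^2 / (4*pi) = 6426.877 * 0.03648969^2 / (4*pi) = 0.6810 m^2

0.6810 m^2


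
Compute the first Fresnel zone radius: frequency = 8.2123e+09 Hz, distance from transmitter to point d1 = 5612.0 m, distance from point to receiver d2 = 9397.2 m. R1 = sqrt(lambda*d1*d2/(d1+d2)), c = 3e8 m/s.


lambda = c / f = 3.0000e+08 / 8.2123e+09 = 0.03653057 m
R1 = sqrt(0.03653057 * 5612.0 * 9397.2 / (5612.0 + 9397.2)) = 11.33 m

11.33 m


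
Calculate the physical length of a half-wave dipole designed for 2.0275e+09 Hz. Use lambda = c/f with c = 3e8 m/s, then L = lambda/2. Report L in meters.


lambda = c / f = 3.0000e+08 / 2.0275e+09 = 0.1479655 m
L = lambda / 2 = 0.1479655 / 2 = 0.07398 m

0.07398 m


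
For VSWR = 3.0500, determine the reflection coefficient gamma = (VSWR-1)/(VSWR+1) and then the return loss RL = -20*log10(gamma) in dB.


gamma = (3.0500 - 1) / (3.0500 + 1) = 0.5061728
RL = -20 * log10(0.5061728) = 5.914 dB

5.914 dB


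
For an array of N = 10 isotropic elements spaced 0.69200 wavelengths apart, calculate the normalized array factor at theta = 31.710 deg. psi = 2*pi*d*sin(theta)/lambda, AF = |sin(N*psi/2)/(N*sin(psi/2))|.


psi = 2*pi*0.69200*sin(31.710 deg) = 2.285378 rad
AF = |sin(10*2.285378/2) / (10*sin(2.285378/2))| = 0.09985

0.09985


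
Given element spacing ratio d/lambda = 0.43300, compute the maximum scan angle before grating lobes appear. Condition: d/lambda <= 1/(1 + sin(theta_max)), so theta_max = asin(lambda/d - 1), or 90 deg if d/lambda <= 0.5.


lambda/d - 1 = 1/0.43300 - 1 = 1.309469 >= 1
d/lambda <= 0.5, so the array can scan to endfire without grating lobes: theta_max = 90 deg

90 deg


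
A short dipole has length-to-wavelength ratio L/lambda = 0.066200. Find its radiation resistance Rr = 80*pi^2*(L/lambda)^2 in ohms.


Rr = 80 * pi^2 * (0.066200)^2 = 80 * 9.869604 * 4.382440e-03 = 3.460 ohm

3.460 ohm


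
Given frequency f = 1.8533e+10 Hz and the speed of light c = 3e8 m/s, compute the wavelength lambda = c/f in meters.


lambda = c / f = 3.0000e+08 / 1.8533e+10 = 0.01619 m

0.01619 m


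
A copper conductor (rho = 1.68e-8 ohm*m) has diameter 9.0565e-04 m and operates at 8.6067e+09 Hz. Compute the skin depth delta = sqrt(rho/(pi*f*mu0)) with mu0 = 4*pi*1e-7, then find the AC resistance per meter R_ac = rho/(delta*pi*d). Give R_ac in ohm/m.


delta = sqrt(1.68e-8 / (pi * 8.6067e+09 * 4*pi*1e-7)) = 7.031637e-07 m
R_ac = 1.68e-8 / (7.031637e-07 * pi * 9.0565e-04) = 8.397 ohm/m

8.397 ohm/m


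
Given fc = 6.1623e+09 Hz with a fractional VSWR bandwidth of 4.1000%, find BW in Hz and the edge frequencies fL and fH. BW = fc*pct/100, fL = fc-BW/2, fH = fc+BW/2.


BW = 6.1623e+09 * 4.1000/100 = 2.526543e+08 Hz
fL = 6.1623e+09 - 2.526543e+08/2 = 6.036e+09 Hz
fH = 6.1623e+09 + 2.526543e+08/2 = 6.289e+09 Hz

BW=2.527e+08 Hz, fL=6.036e+09 Hz, fH=6.289e+09 Hz


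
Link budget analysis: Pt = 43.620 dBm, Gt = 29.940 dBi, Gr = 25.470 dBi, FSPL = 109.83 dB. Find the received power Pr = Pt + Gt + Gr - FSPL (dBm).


Pr = 43.620 + 29.940 + 25.470 - 109.83 = -10.80 dBm

-10.80 dBm


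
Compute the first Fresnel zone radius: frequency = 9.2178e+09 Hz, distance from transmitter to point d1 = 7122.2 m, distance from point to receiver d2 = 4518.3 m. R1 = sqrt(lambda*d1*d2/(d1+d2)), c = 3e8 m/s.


lambda = c / f = 3.0000e+08 / 9.2178e+09 = 0.03254573 m
R1 = sqrt(0.03254573 * 7122.2 * 4518.3 / (7122.2 + 4518.3)) = 9.485 m

9.485 m


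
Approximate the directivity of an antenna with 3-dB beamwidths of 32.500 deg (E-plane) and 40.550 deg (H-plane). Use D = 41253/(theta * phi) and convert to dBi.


D_linear = 41253 / (32.500 * 40.550) = 31.30267
D_dBi = 10 * log10(31.30267) = 14.96 dBi

14.96 dBi


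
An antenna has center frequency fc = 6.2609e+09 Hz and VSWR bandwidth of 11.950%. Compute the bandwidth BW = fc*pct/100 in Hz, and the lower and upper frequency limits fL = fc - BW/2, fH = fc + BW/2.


BW = 6.2609e+09 * 11.950/100 = 7.481776e+08 Hz
fL = 6.2609e+09 - 7.481776e+08/2 = 5.887e+09 Hz
fH = 6.2609e+09 + 7.481776e+08/2 = 6.635e+09 Hz

BW=7.482e+08 Hz, fL=5.887e+09 Hz, fH=6.635e+09 Hz


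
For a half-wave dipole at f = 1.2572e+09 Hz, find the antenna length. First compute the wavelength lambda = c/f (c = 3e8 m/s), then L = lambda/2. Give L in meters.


lambda = c / f = 3.0000e+08 / 1.2572e+09 = 0.2386255 m
L = lambda / 2 = 0.2386255 / 2 = 0.1193 m

0.1193 m


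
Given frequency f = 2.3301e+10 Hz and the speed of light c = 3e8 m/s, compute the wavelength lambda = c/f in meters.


lambda = c / f = 3.0000e+08 / 2.3301e+10 = 0.01287 m

0.01287 m


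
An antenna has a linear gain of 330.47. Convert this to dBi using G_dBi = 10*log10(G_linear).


G_dBi = 10 * log10(330.47) = 25.19 dBi

25.19 dBi


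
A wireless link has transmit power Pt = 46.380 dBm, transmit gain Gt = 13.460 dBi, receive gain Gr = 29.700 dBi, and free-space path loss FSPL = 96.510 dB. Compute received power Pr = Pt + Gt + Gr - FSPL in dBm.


Pr = 46.380 + 13.460 + 29.700 - 96.510 = -6.97 dBm

-6.97 dBm


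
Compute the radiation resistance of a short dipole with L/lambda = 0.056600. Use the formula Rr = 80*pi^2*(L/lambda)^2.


Rr = 80 * pi^2 * (0.056600)^2 = 80 * 9.869604 * 3.203560e-03 = 2.529 ohm

2.529 ohm


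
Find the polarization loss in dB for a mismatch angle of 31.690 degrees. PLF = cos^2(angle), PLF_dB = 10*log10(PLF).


PLF_linear = cos^2(31.690 deg) = 0.7240356
PLF_dB = 10 * log10(0.7240356) = -1.402 dB

-1.402 dB


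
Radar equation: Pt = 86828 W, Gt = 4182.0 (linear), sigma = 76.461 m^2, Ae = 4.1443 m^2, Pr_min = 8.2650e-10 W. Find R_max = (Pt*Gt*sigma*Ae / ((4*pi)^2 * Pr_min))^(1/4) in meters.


R^4 = 86828*4182.0*76.461*4.1443 / ((4*pi)^2 * 8.2650e-10) = 8.816017e+17
R_max = 8.816017e+17^0.25 = 30642 m

30642 m


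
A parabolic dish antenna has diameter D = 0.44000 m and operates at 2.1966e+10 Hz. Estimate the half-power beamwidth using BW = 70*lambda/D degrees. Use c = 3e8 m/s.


lambda = c / f = 3.0000e+08 / 2.1966e+10 = 0.01365747 m
BW = 70 * 0.01365747 / 0.44000 = 2.173 deg

2.173 deg


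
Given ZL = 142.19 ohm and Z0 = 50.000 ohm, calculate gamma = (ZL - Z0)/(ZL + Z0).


gamma = (142.19 - 50.000) / (142.19 + 50.000) = 0.4797

0.4797


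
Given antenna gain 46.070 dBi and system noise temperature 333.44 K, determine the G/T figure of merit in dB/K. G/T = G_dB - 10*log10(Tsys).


G/T = 46.070 - 10*log10(333.44) = 46.070 - 25.23018 = 20.84 dB/K

20.84 dB/K


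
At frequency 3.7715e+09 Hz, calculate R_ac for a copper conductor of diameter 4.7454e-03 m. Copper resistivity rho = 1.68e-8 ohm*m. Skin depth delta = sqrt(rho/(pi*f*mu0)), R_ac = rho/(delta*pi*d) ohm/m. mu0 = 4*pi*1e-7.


delta = sqrt(1.68e-8 / (pi * 3.7715e+09 * 4*pi*1e-7)) = 1.062228e-06 m
R_ac = 1.68e-8 / (1.062228e-06 * pi * 4.7454e-03) = 1.061 ohm/m

1.061 ohm/m


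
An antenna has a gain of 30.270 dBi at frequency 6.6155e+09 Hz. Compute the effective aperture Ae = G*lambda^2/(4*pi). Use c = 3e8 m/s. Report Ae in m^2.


lambda = c / f = 3.0000e+08 / 6.6155e+09 = 0.04534805 m
G_linear = 10^(30.270/10) = 1064.143
Ae = G_linear * lambda^2 / (4*pi) = 1064.143 * 0.04534805^2 / (4*pi) = 0.1741 m^2

0.1741 m^2


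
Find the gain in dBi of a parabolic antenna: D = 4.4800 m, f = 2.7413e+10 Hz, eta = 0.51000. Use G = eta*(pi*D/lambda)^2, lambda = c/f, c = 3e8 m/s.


lambda = c / f = 3.0000e+08 / 2.7413e+10 = 0.01094371 m
G_linear = 0.51000 * (pi * 4.4800 / 0.01094371)^2 = 843522.7
G_dBi = 10 * log10(843522.7) = 59.26 dBi

59.26 dBi


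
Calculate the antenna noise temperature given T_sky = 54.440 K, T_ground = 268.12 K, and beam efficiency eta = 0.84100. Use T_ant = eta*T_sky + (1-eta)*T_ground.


T_ant = 0.84100 * 54.440 + (1 - 0.84100) * 268.12 = 88.42 K

88.42 K


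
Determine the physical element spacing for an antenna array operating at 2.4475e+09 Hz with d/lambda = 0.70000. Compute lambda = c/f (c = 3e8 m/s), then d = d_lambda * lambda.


lambda = c / f = 3.0000e+08 / 2.4475e+09 = 0.1225741 m
d = 0.70000 * 0.1225741 = 0.08580 m

0.08580 m


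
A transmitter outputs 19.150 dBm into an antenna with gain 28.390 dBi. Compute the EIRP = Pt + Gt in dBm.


EIRP = Pt + Gt = 19.150 + 28.390 = 47.54 dBm

47.54 dBm


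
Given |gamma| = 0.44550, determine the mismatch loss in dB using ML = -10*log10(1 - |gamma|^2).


ML = -10 * log10(1 - 0.44550^2) = -10 * log10(0.80152975) = 0.9608 dB

0.9608 dB


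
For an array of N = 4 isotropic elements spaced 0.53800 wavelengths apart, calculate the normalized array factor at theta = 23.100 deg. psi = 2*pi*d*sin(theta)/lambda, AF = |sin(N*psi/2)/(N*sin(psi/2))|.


psi = 2*pi*0.53800*sin(23.100 deg) = 1.326238 rad
AF = |sin(4*1.326238/2) / (4*sin(1.326238/2))| = 0.1908

0.1908


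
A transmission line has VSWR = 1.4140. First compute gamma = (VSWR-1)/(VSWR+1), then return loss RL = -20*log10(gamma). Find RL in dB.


gamma = (1.4140 - 1) / (1.4140 + 1) = 0.1714996
RL = -20 * log10(0.1714996) = 15.31 dB

15.31 dB


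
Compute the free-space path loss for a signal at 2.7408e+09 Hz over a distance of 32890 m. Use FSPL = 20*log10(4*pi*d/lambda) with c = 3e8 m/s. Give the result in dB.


lambda = c / f = 3.0000e+08 / 2.7408e+09 = 0.1094571 m
FSPL = 20 * log10(4*pi*32890/0.1094571) = 131.5 dB

131.5 dB


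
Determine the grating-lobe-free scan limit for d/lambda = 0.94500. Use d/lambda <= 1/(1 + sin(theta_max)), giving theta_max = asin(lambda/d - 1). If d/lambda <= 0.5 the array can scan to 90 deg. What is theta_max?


lambda/d - 1 = 1/0.94500 - 1 = 0.05820106
theta_max = asin(0.05820106) = 3.337 deg

3.337 deg


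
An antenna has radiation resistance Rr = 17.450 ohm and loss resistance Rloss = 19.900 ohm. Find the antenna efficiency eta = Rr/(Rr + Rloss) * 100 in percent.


eta = 17.450 / (17.450 + 19.900) * 100 = 46.72%

46.72%


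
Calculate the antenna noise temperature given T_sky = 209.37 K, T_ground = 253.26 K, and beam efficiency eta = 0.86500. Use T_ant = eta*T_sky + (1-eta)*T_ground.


T_ant = 0.86500 * 209.37 + (1 - 0.86500) * 253.26 = 215.3 K

215.3 K


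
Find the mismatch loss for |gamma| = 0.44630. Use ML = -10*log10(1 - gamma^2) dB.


ML = -10 * log10(1 - 0.44630^2) = -10 * log10(0.80081631) = 0.9647 dB

0.9647 dB


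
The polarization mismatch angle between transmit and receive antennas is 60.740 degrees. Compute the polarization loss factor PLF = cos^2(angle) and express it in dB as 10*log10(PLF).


PLF_linear = cos^2(60.740 deg) = 0.2388995
PLF_dB = 10 * log10(0.2388995) = -6.218 dB

-6.218 dB


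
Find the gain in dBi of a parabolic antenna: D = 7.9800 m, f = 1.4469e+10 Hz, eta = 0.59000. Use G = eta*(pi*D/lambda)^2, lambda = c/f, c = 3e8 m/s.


lambda = c / f = 3.0000e+08 / 1.4469e+10 = 0.02073398 m
G_linear = 0.59000 * (pi * 7.9800 / 0.02073398)^2 = 862565.7
G_dBi = 10 * log10(862565.7) = 59.36 dBi

59.36 dBi


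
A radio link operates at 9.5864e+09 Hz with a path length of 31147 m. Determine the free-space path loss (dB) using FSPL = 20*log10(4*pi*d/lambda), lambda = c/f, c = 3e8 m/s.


lambda = c / f = 3.0000e+08 / 9.5864e+09 = 0.03129433 m
FSPL = 20 * log10(4*pi*31147/0.03129433) = 141.9 dB

141.9 dB


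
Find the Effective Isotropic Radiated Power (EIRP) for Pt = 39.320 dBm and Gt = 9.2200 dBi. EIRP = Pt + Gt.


EIRP = Pt + Gt = 39.320 + 9.2200 = 48.54 dBm

48.54 dBm


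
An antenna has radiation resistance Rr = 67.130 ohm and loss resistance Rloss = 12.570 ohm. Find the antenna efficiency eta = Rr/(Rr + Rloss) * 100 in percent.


eta = 67.130 / (67.130 + 12.570) * 100 = 84.23%

84.23%


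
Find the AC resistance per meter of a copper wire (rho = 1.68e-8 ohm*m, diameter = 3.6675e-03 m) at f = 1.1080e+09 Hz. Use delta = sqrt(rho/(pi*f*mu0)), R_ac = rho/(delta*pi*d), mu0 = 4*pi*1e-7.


delta = sqrt(1.68e-8 / (pi * 1.1080e+09 * 4*pi*1e-7)) = 1.959769e-06 m
R_ac = 1.68e-8 / (1.959769e-06 * pi * 3.6675e-03) = 0.7440 ohm/m

0.7440 ohm/m


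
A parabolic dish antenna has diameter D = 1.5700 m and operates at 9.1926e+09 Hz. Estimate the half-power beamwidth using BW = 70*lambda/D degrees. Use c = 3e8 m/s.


lambda = c / f = 3.0000e+08 / 9.1926e+09 = 0.03263495 m
BW = 70 * 0.03263495 / 1.5700 = 1.455 deg

1.455 deg


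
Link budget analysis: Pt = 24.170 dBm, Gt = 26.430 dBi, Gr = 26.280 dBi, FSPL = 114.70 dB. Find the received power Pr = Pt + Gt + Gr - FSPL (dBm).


Pr = 24.170 + 26.430 + 26.280 - 114.70 = -37.82 dBm

-37.82 dBm


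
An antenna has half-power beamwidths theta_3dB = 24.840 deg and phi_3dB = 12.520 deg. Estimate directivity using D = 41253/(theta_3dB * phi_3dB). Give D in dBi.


D_linear = 41253 / (24.840 * 12.520) = 132.6477
D_dBi = 10 * log10(132.6477) = 21.23 dBi

21.23 dBi


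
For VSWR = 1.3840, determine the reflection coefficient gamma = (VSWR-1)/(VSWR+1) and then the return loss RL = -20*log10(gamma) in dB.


gamma = (1.3840 - 1) / (1.3840 + 1) = 0.1610738
RL = -20 * log10(0.1610738) = 15.86 dB

15.86 dB


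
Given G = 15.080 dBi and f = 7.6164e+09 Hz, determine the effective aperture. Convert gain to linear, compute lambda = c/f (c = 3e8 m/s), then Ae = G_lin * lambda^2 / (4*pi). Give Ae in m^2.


lambda = c / f = 3.0000e+08 / 7.6164e+09 = 0.03938869 m
G_linear = 10^(15.080/10) = 32.21069
Ae = G_linear * lambda^2 / (4*pi) = 32.21069 * 0.03938869^2 / (4*pi) = 3.977e-03 m^2

3.977e-03 m^2


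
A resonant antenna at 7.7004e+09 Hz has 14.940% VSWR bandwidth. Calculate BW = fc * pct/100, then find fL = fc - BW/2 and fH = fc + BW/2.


BW = 7.7004e+09 * 14.940/100 = 1.150440e+09 Hz
fL = 7.7004e+09 - 1.150440e+09/2 = 7.125e+09 Hz
fH = 7.7004e+09 + 1.150440e+09/2 = 8.276e+09 Hz

BW=1.150e+09 Hz, fL=7.125e+09 Hz, fH=8.276e+09 Hz


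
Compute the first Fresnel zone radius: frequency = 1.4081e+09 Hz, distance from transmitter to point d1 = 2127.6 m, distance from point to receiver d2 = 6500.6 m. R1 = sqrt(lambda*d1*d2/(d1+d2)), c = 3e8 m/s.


lambda = c / f = 3.0000e+08 / 1.4081e+09 = 0.2130531 m
R1 = sqrt(0.2130531 * 2127.6 * 6500.6 / (2127.6 + 6500.6)) = 18.48 m

18.48 m


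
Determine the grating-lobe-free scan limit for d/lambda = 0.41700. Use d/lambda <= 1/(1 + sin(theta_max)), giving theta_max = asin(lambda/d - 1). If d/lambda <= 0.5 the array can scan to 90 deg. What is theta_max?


lambda/d - 1 = 1/0.41700 - 1 = 1.398082 >= 1
d/lambda <= 0.5, so the array can scan to endfire without grating lobes: theta_max = 90 deg

90 deg


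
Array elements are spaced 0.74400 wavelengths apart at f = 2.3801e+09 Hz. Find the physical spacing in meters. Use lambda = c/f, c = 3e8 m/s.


lambda = c / f = 3.0000e+08 / 2.3801e+09 = 0.1260451 m
d = 0.74400 * 0.1260451 = 0.09378 m

0.09378 m


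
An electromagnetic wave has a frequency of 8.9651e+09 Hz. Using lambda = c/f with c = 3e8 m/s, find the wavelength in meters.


lambda = c / f = 3.0000e+08 / 8.9651e+09 = 0.03346 m

0.03346 m


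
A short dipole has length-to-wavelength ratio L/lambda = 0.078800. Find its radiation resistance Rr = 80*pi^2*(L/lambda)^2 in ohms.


Rr = 80 * pi^2 * (0.078800)^2 = 80 * 9.869604 * 6.209440e-03 = 4.903 ohm

4.903 ohm


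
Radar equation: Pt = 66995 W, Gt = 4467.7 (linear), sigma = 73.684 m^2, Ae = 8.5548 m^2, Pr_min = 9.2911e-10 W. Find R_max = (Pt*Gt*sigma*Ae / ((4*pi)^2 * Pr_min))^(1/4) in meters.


R^4 = 66995*4467.7*73.684*8.5548 / ((4*pi)^2 * 9.2911e-10) = 1.285946e+18
R_max = 1.285946e+18^0.25 = 33675 m

33675 m


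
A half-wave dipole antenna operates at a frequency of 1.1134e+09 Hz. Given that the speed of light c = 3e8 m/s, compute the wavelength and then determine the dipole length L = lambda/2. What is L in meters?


lambda = c / f = 3.0000e+08 / 1.1134e+09 = 0.2694449 m
L = lambda / 2 = 0.2694449 / 2 = 0.1347 m

0.1347 m


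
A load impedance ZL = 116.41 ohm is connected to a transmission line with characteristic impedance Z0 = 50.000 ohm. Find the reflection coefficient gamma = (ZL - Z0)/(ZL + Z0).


gamma = (116.41 - 50.000) / (116.41 + 50.000) = 0.3991

0.3991


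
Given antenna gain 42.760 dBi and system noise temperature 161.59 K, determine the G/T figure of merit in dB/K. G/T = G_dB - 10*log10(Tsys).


G/T = 42.760 - 10*log10(161.59) = 42.760 - 22.08414 = 20.68 dB/K

20.68 dB/K


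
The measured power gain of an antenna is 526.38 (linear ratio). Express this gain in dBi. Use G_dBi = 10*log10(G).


G_dBi = 10 * log10(526.38) = 27.21 dBi

27.21 dBi


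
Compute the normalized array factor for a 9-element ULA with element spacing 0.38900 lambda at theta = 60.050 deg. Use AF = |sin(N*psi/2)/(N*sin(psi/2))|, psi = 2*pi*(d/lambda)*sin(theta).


psi = 2*pi*0.38900*sin(60.050 deg) = 2.117770 rad
AF = |sin(9*2.117770/2) / (9*sin(2.117770/2))| = 0.01338

0.01338


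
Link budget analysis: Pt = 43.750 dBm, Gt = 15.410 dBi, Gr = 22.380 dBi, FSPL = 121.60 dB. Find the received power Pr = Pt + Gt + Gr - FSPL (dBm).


Pr = 43.750 + 15.410 + 22.380 - 121.60 = -40.06 dBm

-40.06 dBm


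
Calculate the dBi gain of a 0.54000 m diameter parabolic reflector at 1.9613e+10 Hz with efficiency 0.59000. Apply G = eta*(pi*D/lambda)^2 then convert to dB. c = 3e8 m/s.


lambda = c / f = 3.0000e+08 / 1.9613e+10 = 0.01529598 m
G_linear = 0.59000 * (pi * 0.54000 / 0.01529598)^2 = 7257.460
G_dBi = 10 * log10(7257.460) = 38.61 dBi

38.61 dBi


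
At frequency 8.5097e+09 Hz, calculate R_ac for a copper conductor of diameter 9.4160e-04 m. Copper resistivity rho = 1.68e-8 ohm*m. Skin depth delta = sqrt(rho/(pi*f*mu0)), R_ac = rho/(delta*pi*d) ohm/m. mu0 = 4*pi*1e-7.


delta = sqrt(1.68e-8 / (pi * 8.5097e+09 * 4*pi*1e-7)) = 7.071599e-07 m
R_ac = 1.68e-8 / (7.071599e-07 * pi * 9.4160e-04) = 8.031 ohm/m

8.031 ohm/m


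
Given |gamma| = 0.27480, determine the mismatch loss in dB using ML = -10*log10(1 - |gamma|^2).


ML = -10 * log10(1 - 0.27480^2) = -10 * log10(0.92448496) = 0.3410 dB

0.3410 dB


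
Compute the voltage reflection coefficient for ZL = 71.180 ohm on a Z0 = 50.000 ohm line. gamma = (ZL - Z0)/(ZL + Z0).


gamma = (71.180 - 50.000) / (71.180 + 50.000) = 0.1748

0.1748


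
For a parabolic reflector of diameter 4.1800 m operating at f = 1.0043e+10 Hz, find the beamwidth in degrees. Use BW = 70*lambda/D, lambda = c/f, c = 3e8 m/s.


lambda = c / f = 3.0000e+08 / 1.0043e+10 = 0.02987155 m
BW = 70 * 0.02987155 / 4.1800 = 0.5002 deg

0.5002 deg


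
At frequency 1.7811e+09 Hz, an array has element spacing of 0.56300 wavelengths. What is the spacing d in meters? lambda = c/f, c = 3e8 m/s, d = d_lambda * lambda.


lambda = c / f = 3.0000e+08 / 1.7811e+09 = 0.1684352 m
d = 0.56300 * 0.1684352 = 0.09483 m

0.09483 m


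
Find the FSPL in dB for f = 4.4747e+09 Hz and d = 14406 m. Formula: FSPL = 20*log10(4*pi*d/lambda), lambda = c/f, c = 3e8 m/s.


lambda = c / f = 3.0000e+08 / 4.4747e+09 = 0.06704360 m
FSPL = 20 * log10(4*pi*14406/0.06704360) = 128.6 dB

128.6 dB


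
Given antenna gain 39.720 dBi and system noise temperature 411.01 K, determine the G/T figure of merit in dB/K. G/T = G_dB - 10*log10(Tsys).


G/T = 39.720 - 10*log10(411.01) = 39.720 - 26.13852 = 13.58 dB/K

13.58 dB/K


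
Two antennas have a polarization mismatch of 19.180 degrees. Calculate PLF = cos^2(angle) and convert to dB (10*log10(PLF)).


PLF_linear = cos^2(19.180 deg) = 0.8920635
PLF_dB = 10 * log10(0.8920635) = -0.4960 dB

-0.4960 dB


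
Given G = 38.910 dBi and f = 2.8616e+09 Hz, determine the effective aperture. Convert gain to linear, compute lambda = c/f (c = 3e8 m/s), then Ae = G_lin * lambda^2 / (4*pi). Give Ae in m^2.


lambda = c / f = 3.0000e+08 / 2.8616e+09 = 0.1048365 m
G_linear = 10^(38.910/10) = 7780.366
Ae = G_linear * lambda^2 / (4*pi) = 7780.366 * 0.1048365^2 / (4*pi) = 6.805 m^2

6.805 m^2


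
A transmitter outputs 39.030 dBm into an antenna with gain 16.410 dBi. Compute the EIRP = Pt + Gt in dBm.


EIRP = Pt + Gt = 39.030 + 16.410 = 55.44 dBm

55.44 dBm


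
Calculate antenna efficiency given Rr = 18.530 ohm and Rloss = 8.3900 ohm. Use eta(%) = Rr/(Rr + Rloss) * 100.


eta = 18.530 / (18.530 + 8.3900) * 100 = 68.83%

68.83%


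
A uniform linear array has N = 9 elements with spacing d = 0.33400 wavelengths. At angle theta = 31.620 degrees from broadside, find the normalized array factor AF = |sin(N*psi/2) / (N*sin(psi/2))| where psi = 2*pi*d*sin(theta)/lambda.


psi = 2*pi*0.33400*sin(31.620 deg) = 1.100252 rad
AF = |sin(9*1.100252/2) / (9*sin(1.100252/2))| = 0.2065

0.2065


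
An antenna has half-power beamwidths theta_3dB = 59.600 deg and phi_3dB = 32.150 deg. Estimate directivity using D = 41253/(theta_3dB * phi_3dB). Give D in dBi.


D_linear = 41253 / (59.600 * 32.150) = 21.52922
D_dBi = 10 * log10(21.52922) = 13.33 dBi

13.33 dBi


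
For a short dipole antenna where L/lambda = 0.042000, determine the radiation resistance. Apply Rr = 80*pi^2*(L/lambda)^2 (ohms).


Rr = 80 * pi^2 * (0.042000)^2 = 80 * 9.869604 * 1.764000e-03 = 1.393 ohm

1.393 ohm


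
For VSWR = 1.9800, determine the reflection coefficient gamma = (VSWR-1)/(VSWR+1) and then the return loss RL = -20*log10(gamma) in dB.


gamma = (1.9800 - 1) / (1.9800 + 1) = 0.3288591
RL = -20 * log10(0.3288591) = 9.660 dB

9.660 dB


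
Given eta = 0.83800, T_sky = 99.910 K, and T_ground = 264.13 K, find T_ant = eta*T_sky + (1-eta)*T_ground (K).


T_ant = 0.83800 * 99.910 + (1 - 0.83800) * 264.13 = 126.5 K

126.5 K


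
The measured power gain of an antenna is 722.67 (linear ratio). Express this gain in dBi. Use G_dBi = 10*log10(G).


G_dBi = 10 * log10(722.67) = 28.59 dBi

28.59 dBi


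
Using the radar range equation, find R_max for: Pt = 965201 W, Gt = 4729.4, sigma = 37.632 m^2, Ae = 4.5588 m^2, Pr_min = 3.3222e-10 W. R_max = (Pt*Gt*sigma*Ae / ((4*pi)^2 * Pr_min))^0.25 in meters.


R^4 = 965201*4729.4*37.632*4.5588 / ((4*pi)^2 * 3.3222e-10) = 1.492747e+19
R_max = 1.492747e+19^0.25 = 62158 m

62158 m


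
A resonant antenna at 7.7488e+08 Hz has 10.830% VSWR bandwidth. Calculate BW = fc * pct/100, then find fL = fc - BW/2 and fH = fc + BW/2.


BW = 7.7488e+08 * 10.830/100 = 8.391950e+07 Hz
fL = 7.7488e+08 - 8.391950e+07/2 = 7.329e+08 Hz
fH = 7.7488e+08 + 8.391950e+07/2 = 8.168e+08 Hz

BW=8.392e+07 Hz, fL=7.329e+08 Hz, fH=8.168e+08 Hz


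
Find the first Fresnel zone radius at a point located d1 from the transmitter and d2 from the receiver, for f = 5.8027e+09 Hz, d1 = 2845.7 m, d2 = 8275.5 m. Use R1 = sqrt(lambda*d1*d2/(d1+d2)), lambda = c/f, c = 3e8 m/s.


lambda = c / f = 3.0000e+08 / 5.8027e+09 = 0.05170007 m
R1 = sqrt(0.05170007 * 2845.7 * 8275.5 / (2845.7 + 8275.5)) = 10.46 m

10.46 m


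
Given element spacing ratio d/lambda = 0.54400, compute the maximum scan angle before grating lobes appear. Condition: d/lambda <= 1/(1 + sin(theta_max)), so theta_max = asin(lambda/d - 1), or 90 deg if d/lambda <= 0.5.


lambda/d - 1 = 1/0.54400 - 1 = 0.8382353
theta_max = asin(0.8382353) = 56.95 deg

56.95 deg


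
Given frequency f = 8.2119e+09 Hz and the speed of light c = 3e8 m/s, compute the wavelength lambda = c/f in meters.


lambda = c / f = 3.0000e+08 / 8.2119e+09 = 0.03653 m

0.03653 m


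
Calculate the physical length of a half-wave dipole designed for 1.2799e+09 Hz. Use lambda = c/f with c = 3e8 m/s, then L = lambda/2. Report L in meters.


lambda = c / f = 3.0000e+08 / 1.2799e+09 = 0.2343933 m
L = lambda / 2 = 0.2343933 / 2 = 0.1172 m

0.1172 m


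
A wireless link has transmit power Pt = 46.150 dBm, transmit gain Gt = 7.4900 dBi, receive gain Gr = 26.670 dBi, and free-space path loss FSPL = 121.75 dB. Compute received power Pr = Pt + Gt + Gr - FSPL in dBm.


Pr = 46.150 + 7.4900 + 26.670 - 121.75 = -41.44 dBm

-41.44 dBm


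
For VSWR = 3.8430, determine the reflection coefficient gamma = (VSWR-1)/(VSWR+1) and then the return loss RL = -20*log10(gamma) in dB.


gamma = (3.8430 - 1) / (3.8430 + 1) = 0.5870328
RL = -20 * log10(0.5870328) = 4.627 dB

4.627 dB


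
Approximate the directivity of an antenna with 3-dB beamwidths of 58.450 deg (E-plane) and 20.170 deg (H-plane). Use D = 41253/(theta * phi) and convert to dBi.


D_linear = 41253 / (58.450 * 20.170) = 34.99171
D_dBi = 10 * log10(34.99171) = 15.44 dBi

15.44 dBi


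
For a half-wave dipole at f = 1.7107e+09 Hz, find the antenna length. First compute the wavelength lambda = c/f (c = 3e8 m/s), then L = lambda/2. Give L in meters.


lambda = c / f = 3.0000e+08 / 1.7107e+09 = 0.1753668 m
L = lambda / 2 = 0.1753668 / 2 = 0.08768 m

0.08768 m


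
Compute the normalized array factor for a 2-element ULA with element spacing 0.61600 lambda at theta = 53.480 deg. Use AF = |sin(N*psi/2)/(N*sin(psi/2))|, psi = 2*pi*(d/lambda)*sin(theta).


psi = 2*pi*0.61600*sin(53.480 deg) = 3.110478 rad
AF = |sin(2*3.110478/2) / (2*sin(3.110478/2))| = 0.01556

0.01556


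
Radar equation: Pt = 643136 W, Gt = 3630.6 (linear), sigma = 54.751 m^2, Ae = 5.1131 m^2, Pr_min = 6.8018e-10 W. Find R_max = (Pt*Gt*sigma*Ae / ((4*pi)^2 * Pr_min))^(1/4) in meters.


R^4 = 643136*3630.6*54.751*5.1131 / ((4*pi)^2 * 6.8018e-10) = 6.085748e+18
R_max = 6.085748e+18^0.25 = 49668 m

49668 m


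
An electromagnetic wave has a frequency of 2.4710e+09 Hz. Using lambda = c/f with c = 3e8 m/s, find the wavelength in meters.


lambda = c / f = 3.0000e+08 / 2.4710e+09 = 0.1214 m

0.1214 m


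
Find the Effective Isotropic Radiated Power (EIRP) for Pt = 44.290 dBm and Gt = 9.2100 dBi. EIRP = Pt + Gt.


EIRP = Pt + Gt = 44.290 + 9.2100 = 53.50 dBm

53.50 dBm


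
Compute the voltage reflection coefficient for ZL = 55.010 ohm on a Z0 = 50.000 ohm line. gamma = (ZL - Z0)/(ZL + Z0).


gamma = (55.010 - 50.000) / (55.010 + 50.000) = 0.04771

0.04771


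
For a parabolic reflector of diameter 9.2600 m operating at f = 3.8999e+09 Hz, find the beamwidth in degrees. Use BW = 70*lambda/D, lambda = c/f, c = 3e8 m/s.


lambda = c / f = 3.0000e+08 / 3.8999e+09 = 0.07692505 m
BW = 70 * 0.07692505 / 9.2600 = 0.5815 deg

0.5815 deg


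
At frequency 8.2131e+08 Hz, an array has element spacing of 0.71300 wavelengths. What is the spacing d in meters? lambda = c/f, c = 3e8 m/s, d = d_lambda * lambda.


lambda = c / f = 3.0000e+08 / 8.2131e+08 = 0.3652701 m
d = 0.71300 * 0.3652701 = 0.2604 m

0.2604 m


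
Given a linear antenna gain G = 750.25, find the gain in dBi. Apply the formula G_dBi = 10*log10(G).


G_dBi = 10 * log10(750.25) = 28.75 dBi

28.75 dBi


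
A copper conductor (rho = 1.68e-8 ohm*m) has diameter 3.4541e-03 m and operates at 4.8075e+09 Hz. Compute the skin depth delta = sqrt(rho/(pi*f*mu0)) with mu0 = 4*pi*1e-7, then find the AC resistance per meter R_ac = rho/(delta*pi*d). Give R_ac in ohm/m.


delta = sqrt(1.68e-8 / (pi * 4.8075e+09 * 4*pi*1e-7)) = 9.408386e-07 m
R_ac = 1.68e-8 / (9.408386e-07 * pi * 3.4541e-03) = 1.646 ohm/m

1.646 ohm/m


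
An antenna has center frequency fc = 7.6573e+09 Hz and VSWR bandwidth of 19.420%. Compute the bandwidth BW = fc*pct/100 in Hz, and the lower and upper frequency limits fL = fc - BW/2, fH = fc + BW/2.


BW = 7.6573e+09 * 19.420/100 = 1.487048e+09 Hz
fL = 7.6573e+09 - 1.487048e+09/2 = 6.914e+09 Hz
fH = 7.6573e+09 + 1.487048e+09/2 = 8.401e+09 Hz

BW=1.487e+09 Hz, fL=6.914e+09 Hz, fH=8.401e+09 Hz


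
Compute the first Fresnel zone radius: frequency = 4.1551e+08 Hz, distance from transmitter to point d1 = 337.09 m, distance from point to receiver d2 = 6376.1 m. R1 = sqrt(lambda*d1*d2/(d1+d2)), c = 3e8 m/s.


lambda = c / f = 3.0000e+08 / 4.1551e+08 = 0.7220043 m
R1 = sqrt(0.7220043 * 337.09 * 6376.1 / (337.09 + 6376.1)) = 15.20 m

15.20 m


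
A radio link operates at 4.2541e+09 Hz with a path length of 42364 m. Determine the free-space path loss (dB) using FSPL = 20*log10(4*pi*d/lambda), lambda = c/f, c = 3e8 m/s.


lambda = c / f = 3.0000e+08 / 4.2541e+09 = 0.07052020 m
FSPL = 20 * log10(4*pi*42364/0.07052020) = 137.6 dB

137.6 dB


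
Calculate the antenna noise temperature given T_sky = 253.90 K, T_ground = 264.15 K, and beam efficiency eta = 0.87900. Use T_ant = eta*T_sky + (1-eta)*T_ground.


T_ant = 0.87900 * 253.90 + (1 - 0.87900) * 264.15 = 255.1 K

255.1 K


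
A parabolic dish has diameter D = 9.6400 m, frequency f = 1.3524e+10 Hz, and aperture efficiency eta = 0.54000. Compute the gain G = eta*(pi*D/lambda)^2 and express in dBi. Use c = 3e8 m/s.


lambda = c / f = 3.0000e+08 / 1.3524e+10 = 0.02218279 m
G_linear = 0.54000 * (pi * 9.6400 / 0.02218279)^2 = 1.006503e+06
G_dBi = 10 * log10(1.006503e+06) = 60.03 dBi

60.03 dBi


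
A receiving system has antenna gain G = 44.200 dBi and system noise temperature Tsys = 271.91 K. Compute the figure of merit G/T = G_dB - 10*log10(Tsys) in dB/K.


G/T = 44.200 - 10*log10(271.91) = 44.200 - 24.34425 = 19.86 dB/K

19.86 dB/K


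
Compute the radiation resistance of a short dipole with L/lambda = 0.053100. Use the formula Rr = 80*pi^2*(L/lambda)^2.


Rr = 80 * pi^2 * (0.053100)^2 = 80 * 9.869604 * 2.819610e-03 = 2.226 ohm

2.226 ohm


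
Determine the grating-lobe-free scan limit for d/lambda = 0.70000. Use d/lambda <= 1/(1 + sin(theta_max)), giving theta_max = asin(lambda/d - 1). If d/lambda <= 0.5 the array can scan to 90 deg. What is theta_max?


lambda/d - 1 = 1/0.70000 - 1 = 0.4285714
theta_max = asin(0.4285714) = 25.38 deg

25.38 deg


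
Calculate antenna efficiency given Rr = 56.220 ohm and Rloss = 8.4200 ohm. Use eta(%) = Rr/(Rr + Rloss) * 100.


eta = 56.220 / (56.220 + 8.4200) * 100 = 86.97%

86.97%


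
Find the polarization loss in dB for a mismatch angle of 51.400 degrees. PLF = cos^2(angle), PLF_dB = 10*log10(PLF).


PLF_linear = cos^2(51.400 deg) = 0.3892258
PLF_dB = 10 * log10(0.3892258) = -4.098 dB

-4.098 dB


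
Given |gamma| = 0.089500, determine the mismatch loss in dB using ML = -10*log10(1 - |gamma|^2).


ML = -10 * log10(1 - 0.089500^2) = -10 * log10(0.99198975) = 0.03493 dB

0.03493 dB


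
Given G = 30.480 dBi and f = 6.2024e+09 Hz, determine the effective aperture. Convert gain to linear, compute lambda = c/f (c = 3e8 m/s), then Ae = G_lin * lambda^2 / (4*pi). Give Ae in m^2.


lambda = c / f = 3.0000e+08 / 6.2024e+09 = 0.04836837 m
G_linear = 10^(30.480/10) = 1116.863
Ae = G_linear * lambda^2 / (4*pi) = 1116.863 * 0.04836837^2 / (4*pi) = 0.2079 m^2

0.2079 m^2


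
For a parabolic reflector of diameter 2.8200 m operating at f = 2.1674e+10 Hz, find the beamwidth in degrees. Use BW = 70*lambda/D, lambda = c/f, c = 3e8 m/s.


lambda = c / f = 3.0000e+08 / 2.1674e+10 = 0.01384147 m
BW = 70 * 0.01384147 / 2.8200 = 0.3436 deg

0.3436 deg


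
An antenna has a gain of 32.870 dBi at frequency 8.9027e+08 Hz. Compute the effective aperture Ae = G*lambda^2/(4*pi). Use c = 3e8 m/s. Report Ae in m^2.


lambda = c / f = 3.0000e+08 / 8.9027e+08 = 0.3369764 m
G_linear = 10^(32.870/10) = 1936.422
Ae = G_linear * lambda^2 / (4*pi) = 1936.422 * 0.3369764^2 / (4*pi) = 17.50 m^2

17.50 m^2


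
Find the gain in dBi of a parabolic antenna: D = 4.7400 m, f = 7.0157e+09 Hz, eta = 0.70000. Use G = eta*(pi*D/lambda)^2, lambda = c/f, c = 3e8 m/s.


lambda = c / f = 3.0000e+08 / 7.0157e+09 = 0.04276124 m
G_linear = 0.70000 * (pi * 4.7400 / 0.04276124)^2 = 84889.48
G_dBi = 10 * log10(84889.48) = 49.29 dBi

49.29 dBi


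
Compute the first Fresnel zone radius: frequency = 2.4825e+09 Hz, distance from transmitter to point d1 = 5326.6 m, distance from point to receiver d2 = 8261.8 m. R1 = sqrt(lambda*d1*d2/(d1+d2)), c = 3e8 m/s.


lambda = c / f = 3.0000e+08 / 2.4825e+09 = 0.1208459 m
R1 = sqrt(0.1208459 * 5326.6 * 8261.8 / (5326.6 + 8261.8)) = 19.78 m

19.78 m


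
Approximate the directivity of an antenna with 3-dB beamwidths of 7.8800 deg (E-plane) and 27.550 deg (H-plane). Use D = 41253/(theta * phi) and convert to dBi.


D_linear = 41253 / (7.8800 * 27.550) = 190.0237
D_dBi = 10 * log10(190.0237) = 22.79 dBi

22.79 dBi


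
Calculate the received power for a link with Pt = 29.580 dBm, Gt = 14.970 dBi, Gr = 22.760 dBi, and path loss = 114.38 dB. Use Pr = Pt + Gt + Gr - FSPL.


Pr = 29.580 + 14.970 + 22.760 - 114.38 = -47.07 dBm

-47.07 dBm


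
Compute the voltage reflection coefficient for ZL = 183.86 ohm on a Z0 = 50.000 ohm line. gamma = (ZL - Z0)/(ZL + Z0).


gamma = (183.86 - 50.000) / (183.86 + 50.000) = 0.5724

0.5724


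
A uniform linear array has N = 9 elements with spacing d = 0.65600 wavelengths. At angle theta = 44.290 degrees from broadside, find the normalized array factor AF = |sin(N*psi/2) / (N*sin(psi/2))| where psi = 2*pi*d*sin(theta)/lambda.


psi = 2*pi*0.65600*sin(44.290 deg) = 2.878192 rad
AF = |sin(9*2.878192/2) / (9*sin(2.878192/2))| = 0.04214

0.04214


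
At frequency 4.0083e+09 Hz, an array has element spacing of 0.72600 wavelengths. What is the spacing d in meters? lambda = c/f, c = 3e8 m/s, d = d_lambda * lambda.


lambda = c / f = 3.0000e+08 / 4.0083e+09 = 0.07484470 m
d = 0.72600 * 0.07484470 = 0.05434 m

0.05434 m


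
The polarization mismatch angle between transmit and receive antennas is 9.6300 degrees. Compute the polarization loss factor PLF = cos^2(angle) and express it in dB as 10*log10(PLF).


PLF_linear = cos^2(9.6300 deg) = 0.9720157
PLF_dB = 10 * log10(0.9720157) = -0.1233 dB

-0.1233 dB


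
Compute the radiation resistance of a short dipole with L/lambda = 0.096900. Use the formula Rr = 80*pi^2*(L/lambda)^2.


Rr = 80 * pi^2 * (0.096900)^2 = 80 * 9.869604 * 9.389610e-03 = 7.414 ohm

7.414 ohm


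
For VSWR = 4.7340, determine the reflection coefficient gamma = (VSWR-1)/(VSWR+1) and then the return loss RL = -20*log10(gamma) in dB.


gamma = (4.7340 - 1) / (4.7340 + 1) = 0.6512033
RL = -20 * log10(0.6512033) = 3.726 dB

3.726 dB


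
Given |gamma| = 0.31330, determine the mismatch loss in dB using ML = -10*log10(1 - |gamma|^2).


ML = -10 * log10(1 - 0.31330^2) = -10 * log10(0.90184311) = 0.4487 dB

0.4487 dB


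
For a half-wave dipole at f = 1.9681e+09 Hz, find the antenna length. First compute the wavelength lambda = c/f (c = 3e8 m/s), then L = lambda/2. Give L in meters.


lambda = c / f = 3.0000e+08 / 1.9681e+09 = 0.1524313 m
L = lambda / 2 = 0.1524313 / 2 = 0.07622 m

0.07622 m


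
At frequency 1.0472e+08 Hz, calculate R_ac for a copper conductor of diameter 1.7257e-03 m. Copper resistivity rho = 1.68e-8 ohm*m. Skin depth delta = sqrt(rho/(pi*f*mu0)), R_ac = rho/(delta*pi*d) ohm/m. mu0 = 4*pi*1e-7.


delta = sqrt(1.68e-8 / (pi * 1.0472e+08 * 4*pi*1e-7)) = 6.374703e-06 m
R_ac = 1.68e-8 / (6.374703e-06 * pi * 1.7257e-03) = 0.4861 ohm/m

0.4861 ohm/m
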